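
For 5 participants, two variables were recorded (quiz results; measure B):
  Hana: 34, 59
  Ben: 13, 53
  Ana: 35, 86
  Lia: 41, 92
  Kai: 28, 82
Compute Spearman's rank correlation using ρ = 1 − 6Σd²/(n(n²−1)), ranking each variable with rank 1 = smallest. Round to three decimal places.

Ranks of variable 1: 3, 1, 4, 5, 2
Ranks of variable 2: 2, 1, 4, 5, 3
d = r₁ − r₂: 1, 0, 0, 0, -1
d²: 1, 0, 0, 0, 1; Σd² = 2
ρ = 1 − 6·2/(5·24) = 1 − 12/120 = 0.900

0.900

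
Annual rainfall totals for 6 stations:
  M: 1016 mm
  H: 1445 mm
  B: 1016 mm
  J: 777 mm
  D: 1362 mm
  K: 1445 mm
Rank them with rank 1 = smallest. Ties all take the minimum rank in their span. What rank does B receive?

Sorted (ascending): 777, 1016, 1016, 1362, 1445, 1445
The 2 values of 1016 occupy positions 2–3 → each gets rank 2.
The 2 values of 1445 occupy positions 5–6 → each gets rank 5.
B has value 1016 mm → rank 2.

2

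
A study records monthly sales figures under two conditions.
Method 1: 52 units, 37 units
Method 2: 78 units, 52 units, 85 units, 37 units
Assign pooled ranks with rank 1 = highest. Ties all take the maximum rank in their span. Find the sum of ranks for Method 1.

Sorted (descending): 85, 78, 52, 52, 37, 37
The 2 values of 52 occupy positions 3–4 → each gets rank 4.
The 2 values of 37 occupy positions 5–6 → each gets rank 6.
Method 1 values → pooled ranks: 52→4, 37→6
Rank sum = 4 + 6 = 10

10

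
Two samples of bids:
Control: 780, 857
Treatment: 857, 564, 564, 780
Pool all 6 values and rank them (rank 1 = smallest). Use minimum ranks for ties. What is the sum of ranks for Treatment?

10

Sorted (ascending): 564, 564, 780, 780, 857, 857
The 2 values of 564 occupy positions 1–2 → each gets rank 1.
The 2 values of 780 occupy positions 3–4 → each gets rank 3.
The 2 values of 857 occupy positions 5–6 → each gets rank 5.
Treatment values → pooled ranks: 857→5, 564→1, 564→1, 780→3
Rank sum = 5 + 1 + 1 + 3 = 10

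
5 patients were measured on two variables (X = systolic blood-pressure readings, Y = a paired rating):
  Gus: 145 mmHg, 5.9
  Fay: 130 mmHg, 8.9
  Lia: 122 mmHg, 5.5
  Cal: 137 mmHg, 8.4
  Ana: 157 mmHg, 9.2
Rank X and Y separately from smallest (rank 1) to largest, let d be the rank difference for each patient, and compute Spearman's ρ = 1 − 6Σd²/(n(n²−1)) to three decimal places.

0.600

Ranks of variable 1: 4, 2, 1, 3, 5
Ranks of variable 2: 2, 4, 1, 3, 5
d = r₁ − r₂: 2, -2, 0, 0, 0
d²: 4, 4, 0, 0, 0; Σd² = 8
ρ = 1 − 6·8/(5·24) = 1 − 48/120 = 0.600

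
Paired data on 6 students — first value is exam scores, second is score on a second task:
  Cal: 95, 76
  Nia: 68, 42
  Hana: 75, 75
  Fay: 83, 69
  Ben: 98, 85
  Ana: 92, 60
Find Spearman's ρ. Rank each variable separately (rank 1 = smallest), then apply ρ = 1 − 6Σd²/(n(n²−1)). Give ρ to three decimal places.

Ranks of variable 1: 5, 1, 2, 3, 6, 4
Ranks of variable 2: 5, 1, 4, 3, 6, 2
d = r₁ − r₂: 0, 0, -2, 0, 0, 2
d²: 0, 0, 4, 0, 0, 4; Σd² = 8
ρ = 1 − 6·8/(6·35) = 1 − 48/210 = 0.771

0.771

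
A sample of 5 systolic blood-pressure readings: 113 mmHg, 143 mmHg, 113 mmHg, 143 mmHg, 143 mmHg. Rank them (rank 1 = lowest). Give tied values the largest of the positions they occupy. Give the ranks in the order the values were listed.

2, 5, 2, 5, 5

Sorted (ascending): 113, 113, 143, 143, 143
The 2 values of 113 occupy positions 1–2 → each gets rank 2.
The 3 values of 143 occupy positions 3–5 → each gets rank 5.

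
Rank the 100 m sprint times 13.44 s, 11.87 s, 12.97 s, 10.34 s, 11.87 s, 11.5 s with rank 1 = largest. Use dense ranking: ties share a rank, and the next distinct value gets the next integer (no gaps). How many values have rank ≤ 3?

Sorted (descending): 13.44, 12.97, 11.87, 11.87, 11.5, 10.34
The 2 values of 11.87 share dense rank 3.
Remaining distinct values take the next consecutive integers.
Ranks ≤ 3: {1, 2, 3, 3} → 4 values.

4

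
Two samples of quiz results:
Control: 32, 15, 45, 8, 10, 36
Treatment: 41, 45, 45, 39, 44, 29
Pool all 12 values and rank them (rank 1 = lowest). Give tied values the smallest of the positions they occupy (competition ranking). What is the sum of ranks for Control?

27

Sorted (ascending): 8, 10, 15, 29, 32, 36, 39, 41, 44, 45, 45, 45
The 3 values of 45 occupy positions 10–12 → each gets rank 10.
Control values → pooled ranks: 32→5, 15→3, 45→10, 8→1, 10→2, 36→6
Rank sum = 5 + 3 + 10 + 1 + 2 + 6 = 27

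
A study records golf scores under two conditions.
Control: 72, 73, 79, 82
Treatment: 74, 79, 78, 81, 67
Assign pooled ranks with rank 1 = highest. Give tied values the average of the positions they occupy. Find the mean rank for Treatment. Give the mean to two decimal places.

Sorted (descending): 82, 81, 79, 79, 78, 74, 73, 72, 67
The 2 values of 79 occupy positions 3–4 → average rank (3+4)/2 = 3.5.
Treatment values → pooled ranks: 74→6, 79→3.5, 78→5, 81→2, 67→9
Mean rank = (6 + 3.5 + 5 + 2 + 9) / 5 = 5.10

5.10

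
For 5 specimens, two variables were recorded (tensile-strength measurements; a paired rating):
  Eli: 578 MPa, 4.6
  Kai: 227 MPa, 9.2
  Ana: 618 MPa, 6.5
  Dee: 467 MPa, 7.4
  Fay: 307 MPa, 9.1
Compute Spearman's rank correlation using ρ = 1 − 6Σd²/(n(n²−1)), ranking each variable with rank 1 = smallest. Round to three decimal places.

-0.900

Ranks of variable 1: 4, 1, 5, 3, 2
Ranks of variable 2: 1, 5, 2, 3, 4
d = r₁ − r₂: 3, -4, 3, 0, -2
d²: 9, 16, 9, 0, 4; Σd² = 38
ρ = 1 − 6·38/(5·24) = 1 − 228/120 = -0.900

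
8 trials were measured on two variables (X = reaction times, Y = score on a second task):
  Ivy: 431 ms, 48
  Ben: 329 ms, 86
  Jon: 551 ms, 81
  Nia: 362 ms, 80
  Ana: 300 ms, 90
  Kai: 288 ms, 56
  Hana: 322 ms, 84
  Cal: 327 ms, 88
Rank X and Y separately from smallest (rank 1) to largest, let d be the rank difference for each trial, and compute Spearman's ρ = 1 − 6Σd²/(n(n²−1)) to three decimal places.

Ranks of variable 1: 7, 5, 8, 6, 2, 1, 3, 4
Ranks of variable 2: 1, 6, 4, 3, 8, 2, 5, 7
d = r₁ − r₂: 6, -1, 4, 3, -6, -1, -2, -3
d²: 36, 1, 16, 9, 36, 1, 4, 9; Σd² = 112
ρ = 1 − 6·112/(8·63) = 1 − 672/504 = -0.333

-0.333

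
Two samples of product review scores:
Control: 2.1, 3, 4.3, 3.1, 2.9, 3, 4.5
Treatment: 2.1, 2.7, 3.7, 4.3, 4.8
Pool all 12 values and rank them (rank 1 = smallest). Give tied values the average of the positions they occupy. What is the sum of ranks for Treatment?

Sorted (ascending): 2.1, 2.1, 2.7, 2.9, 3, 3, 3.1, 3.7, 4.3, 4.3, 4.5, 4.8
The 2 values of 2.1 occupy positions 1–2 → average rank (1+2)/2 = 1.5.
The 2 values of 3 occupy positions 5–6 → average rank (5+6)/2 = 5.5.
The 2 values of 4.3 occupy positions 9–10 → average rank (9+10)/2 = 9.5.
Treatment values → pooled ranks: 2.1→1.5, 2.7→3, 3.7→8, 4.3→9.5, 4.8→12
Rank sum = 1.5 + 3 + 8 + 9.5 + 12 = 34

34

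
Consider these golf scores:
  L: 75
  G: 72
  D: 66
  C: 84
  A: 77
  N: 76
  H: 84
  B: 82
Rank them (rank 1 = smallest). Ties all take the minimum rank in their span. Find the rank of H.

7

Sorted (ascending): 66, 72, 75, 76, 77, 82, 84, 84
The 2 values of 84 occupy positions 7–8 → each gets rank 7.
H has value 84 → rank 7.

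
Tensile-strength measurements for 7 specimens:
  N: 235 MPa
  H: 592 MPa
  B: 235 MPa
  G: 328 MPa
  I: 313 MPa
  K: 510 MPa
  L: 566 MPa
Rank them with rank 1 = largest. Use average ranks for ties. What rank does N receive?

6.5

Sorted (descending): 592, 566, 510, 328, 313, 235, 235
The 2 values of 235 occupy positions 6–7 → average rank (6+7)/2 = 6.5.
N has value 235 MPa → rank 6.5.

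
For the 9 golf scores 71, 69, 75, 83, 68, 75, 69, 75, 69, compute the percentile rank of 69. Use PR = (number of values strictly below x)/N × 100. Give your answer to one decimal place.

N = 9.
Strictly below 69: 1. Equal to 69: 3.
PR = 1/9 × 100 = 11.1

11.1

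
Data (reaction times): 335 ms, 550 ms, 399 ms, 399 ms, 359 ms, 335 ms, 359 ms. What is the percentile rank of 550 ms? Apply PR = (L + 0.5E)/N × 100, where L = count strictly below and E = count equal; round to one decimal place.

92.9

N = 7.
Strictly below 550: 6. Equal to 550: 1.
PR = (6 + 0.5·1)/7 × 100 = 92.9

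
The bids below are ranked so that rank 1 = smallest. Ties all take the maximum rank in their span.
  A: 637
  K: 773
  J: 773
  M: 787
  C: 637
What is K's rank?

4

Sorted (ascending): 637, 637, 773, 773, 787
The 2 values of 637 occupy positions 1–2 → each gets rank 2.
The 2 values of 773 occupy positions 3–4 → each gets rank 4.
K has value 773 → rank 4.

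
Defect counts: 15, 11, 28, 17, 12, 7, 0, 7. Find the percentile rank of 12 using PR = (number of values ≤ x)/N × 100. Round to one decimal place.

N = 8.
Strictly below 12: 4. Equal to 12: 1.
PR = 5/8 × 100 = 62.5

62.5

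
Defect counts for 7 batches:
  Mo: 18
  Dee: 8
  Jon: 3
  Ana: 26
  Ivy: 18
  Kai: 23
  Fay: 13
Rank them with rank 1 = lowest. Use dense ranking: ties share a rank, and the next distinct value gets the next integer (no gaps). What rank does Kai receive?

Sorted (ascending): 3, 8, 13, 18, 18, 23, 26
The 2 values of 18 share dense rank 4.
Remaining distinct values take the next consecutive integers.
Kai has value 23 → rank 5.

5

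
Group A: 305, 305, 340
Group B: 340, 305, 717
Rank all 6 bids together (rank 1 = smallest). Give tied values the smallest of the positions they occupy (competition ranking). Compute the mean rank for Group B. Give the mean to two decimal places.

Sorted (ascending): 305, 305, 305, 340, 340, 717
The 3 values of 305 occupy positions 1–3 → each gets rank 1.
The 2 values of 340 occupy positions 4–5 → each gets rank 4.
Group B values → pooled ranks: 340→4, 305→1, 717→6
Mean rank = (4 + 1 + 6) / 3 = 3.67

3.67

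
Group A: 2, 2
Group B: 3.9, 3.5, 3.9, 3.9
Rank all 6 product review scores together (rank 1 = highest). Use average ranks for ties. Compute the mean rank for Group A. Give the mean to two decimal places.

Sorted (descending): 3.9, 3.9, 3.9, 3.5, 2, 2
The 3 values of 3.9 occupy positions 1–3 → average rank 2.
The 2 values of 2 occupy positions 5–6 → average rank (5+6)/2 = 5.5.
Group A values → pooled ranks: 2→5.5, 2→5.5
Mean rank = (5.5 + 5.5) / 2 = 5.50

5.50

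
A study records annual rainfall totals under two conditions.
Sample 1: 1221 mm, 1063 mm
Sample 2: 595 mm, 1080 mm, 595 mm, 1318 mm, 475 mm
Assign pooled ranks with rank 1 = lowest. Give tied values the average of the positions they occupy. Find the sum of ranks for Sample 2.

Sorted (ascending): 475, 595, 595, 1063, 1080, 1221, 1318
The 2 values of 595 occupy positions 2–3 → average rank (2+3)/2 = 2.5.
Sample 2 values → pooled ranks: 595→2.5, 1080→5, 595→2.5, 1318→7, 475→1
Rank sum = 2.5 + 5 + 2.5 + 7 + 1 = 18

18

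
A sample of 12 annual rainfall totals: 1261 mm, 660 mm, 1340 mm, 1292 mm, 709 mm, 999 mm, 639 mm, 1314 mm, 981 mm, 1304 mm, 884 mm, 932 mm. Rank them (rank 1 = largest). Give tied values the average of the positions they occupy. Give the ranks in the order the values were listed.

Sorted (descending): 1340, 1314, 1304, 1292, 1261, 999, 981, 932, 884, 709, 660, 639
No ties — each value takes its position as its rank.

5, 11, 1, 4, 10, 6, 12, 2, 7, 3, 9, 8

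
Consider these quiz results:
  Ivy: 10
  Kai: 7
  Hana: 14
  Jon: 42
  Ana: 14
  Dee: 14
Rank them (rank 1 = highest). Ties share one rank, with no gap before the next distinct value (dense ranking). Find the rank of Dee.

Sorted (descending): 42, 14, 14, 14, 10, 7
The 3 values of 14 share dense rank 2.
Remaining distinct values take the next consecutive integers.
Dee has value 14 → rank 2.

2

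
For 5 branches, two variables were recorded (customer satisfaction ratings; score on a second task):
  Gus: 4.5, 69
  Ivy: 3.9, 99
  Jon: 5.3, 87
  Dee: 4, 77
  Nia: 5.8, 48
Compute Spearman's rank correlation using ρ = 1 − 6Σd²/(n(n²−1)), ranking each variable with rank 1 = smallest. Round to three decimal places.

Ranks of variable 1: 3, 1, 4, 2, 5
Ranks of variable 2: 2, 5, 4, 3, 1
d = r₁ − r₂: 1, -4, 0, -1, 4
d²: 1, 16, 0, 1, 16; Σd² = 34
ρ = 1 − 6·34/(5·24) = 1 − 204/120 = -0.700

-0.700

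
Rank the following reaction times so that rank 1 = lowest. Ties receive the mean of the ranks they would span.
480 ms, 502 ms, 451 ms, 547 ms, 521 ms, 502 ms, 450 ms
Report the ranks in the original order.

Sorted (ascending): 450, 451, 480, 502, 502, 521, 547
The 2 values of 502 occupy positions 4–5 → average rank (4+5)/2 = 4.5.

3, 4.5, 2, 7, 6, 4.5, 1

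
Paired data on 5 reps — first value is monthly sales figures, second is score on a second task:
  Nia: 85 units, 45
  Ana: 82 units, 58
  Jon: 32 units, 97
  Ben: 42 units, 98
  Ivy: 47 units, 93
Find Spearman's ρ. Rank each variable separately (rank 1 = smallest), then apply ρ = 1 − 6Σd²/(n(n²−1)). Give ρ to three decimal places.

Ranks of variable 1: 5, 4, 1, 2, 3
Ranks of variable 2: 1, 2, 4, 5, 3
d = r₁ − r₂: 4, 2, -3, -3, 0
d²: 16, 4, 9, 9, 0; Σd² = 38
ρ = 1 − 6·38/(5·24) = 1 − 228/120 = -0.900

-0.900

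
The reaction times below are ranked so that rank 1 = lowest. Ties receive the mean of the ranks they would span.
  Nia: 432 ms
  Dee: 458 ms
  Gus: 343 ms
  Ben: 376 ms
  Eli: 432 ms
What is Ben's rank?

2

Sorted (ascending): 343, 376, 432, 432, 458
The 2 values of 432 occupy positions 3–4 → average rank (3+4)/2 = 3.5.
Ben has value 376 ms → rank 2.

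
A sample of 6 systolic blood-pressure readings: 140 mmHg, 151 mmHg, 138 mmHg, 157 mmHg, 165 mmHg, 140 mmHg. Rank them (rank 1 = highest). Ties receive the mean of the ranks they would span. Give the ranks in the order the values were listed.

4.5, 3, 6, 2, 1, 4.5

Sorted (descending): 165, 157, 151, 140, 140, 138
The 2 values of 140 occupy positions 4–5 → average rank (4+5)/2 = 4.5.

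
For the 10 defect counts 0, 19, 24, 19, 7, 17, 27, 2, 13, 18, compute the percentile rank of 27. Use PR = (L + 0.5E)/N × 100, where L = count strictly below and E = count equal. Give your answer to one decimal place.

N = 10.
Strictly below 27: 9. Equal to 27: 1.
PR = (9 + 0.5·1)/10 × 100 = 95.0

95.0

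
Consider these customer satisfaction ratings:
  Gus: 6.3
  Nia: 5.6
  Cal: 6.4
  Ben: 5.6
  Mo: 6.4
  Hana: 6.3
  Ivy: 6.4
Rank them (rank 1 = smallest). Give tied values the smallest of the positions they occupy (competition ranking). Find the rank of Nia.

Sorted (ascending): 5.6, 5.6, 6.3, 6.3, 6.4, 6.4, 6.4
The 2 values of 5.6 occupy positions 1–2 → each gets rank 1.
The 2 values of 6.3 occupy positions 3–4 → each gets rank 3.
The 3 values of 6.4 occupy positions 5–7 → each gets rank 5.
Nia has value 5.6 → rank 1.

1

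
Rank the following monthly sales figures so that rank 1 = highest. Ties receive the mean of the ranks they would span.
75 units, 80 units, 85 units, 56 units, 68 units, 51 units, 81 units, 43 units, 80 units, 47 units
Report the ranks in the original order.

Sorted (descending): 85, 81, 80, 80, 75, 68, 56, 51, 47, 43
The 2 values of 80 occupy positions 3–4 → average rank (3+4)/2 = 3.5.

5, 3.5, 1, 7, 6, 8, 2, 10, 3.5, 9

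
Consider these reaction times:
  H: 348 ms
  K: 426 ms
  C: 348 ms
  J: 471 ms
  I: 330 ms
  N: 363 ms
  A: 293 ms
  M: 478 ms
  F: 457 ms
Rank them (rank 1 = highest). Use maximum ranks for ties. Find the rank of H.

Sorted (descending): 478, 471, 457, 426, 363, 348, 348, 330, 293
The 2 values of 348 occupy positions 6–7 → each gets rank 7.
H has value 348 ms → rank 7.

7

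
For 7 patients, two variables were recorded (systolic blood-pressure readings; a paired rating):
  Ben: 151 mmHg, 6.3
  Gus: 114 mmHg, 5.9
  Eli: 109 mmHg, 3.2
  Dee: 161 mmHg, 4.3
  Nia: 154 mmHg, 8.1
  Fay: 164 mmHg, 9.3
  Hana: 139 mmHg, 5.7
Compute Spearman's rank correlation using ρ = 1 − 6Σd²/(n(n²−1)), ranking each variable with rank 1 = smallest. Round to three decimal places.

0.607

Ranks of variable 1: 4, 2, 1, 6, 5, 7, 3
Ranks of variable 2: 5, 4, 1, 2, 6, 7, 3
d = r₁ − r₂: -1, -2, 0, 4, -1, 0, 0
d²: 1, 4, 0, 16, 1, 0, 0; Σd² = 22
ρ = 1 − 6·22/(7·48) = 1 − 132/336 = 0.607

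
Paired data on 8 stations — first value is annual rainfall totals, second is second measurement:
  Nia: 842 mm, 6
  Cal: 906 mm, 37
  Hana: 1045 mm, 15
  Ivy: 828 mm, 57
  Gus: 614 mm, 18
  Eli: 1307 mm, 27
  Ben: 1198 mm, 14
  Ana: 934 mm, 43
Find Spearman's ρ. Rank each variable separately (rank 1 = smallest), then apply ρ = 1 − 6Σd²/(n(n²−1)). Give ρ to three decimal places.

Ranks of variable 1: 3, 4, 6, 2, 1, 8, 7, 5
Ranks of variable 2: 1, 6, 3, 8, 4, 5, 2, 7
d = r₁ − r₂: 2, -2, 3, -6, -3, 3, 5, -2
d²: 4, 4, 9, 36, 9, 9, 25, 4; Σd² = 100
ρ = 1 − 6·100/(8·63) = 1 − 600/504 = -0.190

-0.190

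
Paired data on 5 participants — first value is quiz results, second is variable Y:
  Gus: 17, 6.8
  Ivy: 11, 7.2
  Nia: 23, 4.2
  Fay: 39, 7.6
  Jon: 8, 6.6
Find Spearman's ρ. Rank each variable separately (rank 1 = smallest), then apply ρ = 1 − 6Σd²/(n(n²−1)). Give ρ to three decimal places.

Ranks of variable 1: 3, 2, 4, 5, 1
Ranks of variable 2: 3, 4, 1, 5, 2
d = r₁ − r₂: 0, -2, 3, 0, -1
d²: 0, 4, 9, 0, 1; Σd² = 14
ρ = 1 − 6·14/(5·24) = 1 − 84/120 = 0.300

0.300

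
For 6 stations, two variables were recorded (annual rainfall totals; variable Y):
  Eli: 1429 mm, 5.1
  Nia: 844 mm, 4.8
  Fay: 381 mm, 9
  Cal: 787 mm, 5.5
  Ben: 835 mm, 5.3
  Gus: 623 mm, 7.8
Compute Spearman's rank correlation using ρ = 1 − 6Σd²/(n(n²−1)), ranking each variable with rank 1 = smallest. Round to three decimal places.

Ranks of variable 1: 6, 5, 1, 3, 4, 2
Ranks of variable 2: 2, 1, 6, 4, 3, 5
d = r₁ − r₂: 4, 4, -5, -1, 1, -3
d²: 16, 16, 25, 1, 1, 9; Σd² = 68
ρ = 1 − 6·68/(6·35) = 1 − 408/210 = -0.943

-0.943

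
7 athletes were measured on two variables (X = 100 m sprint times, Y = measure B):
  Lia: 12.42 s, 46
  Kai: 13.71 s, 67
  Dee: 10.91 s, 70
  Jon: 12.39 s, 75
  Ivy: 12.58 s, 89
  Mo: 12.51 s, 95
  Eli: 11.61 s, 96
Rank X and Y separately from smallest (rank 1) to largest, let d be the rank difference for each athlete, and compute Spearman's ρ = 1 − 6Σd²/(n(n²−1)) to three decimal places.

-0.179

Ranks of variable 1: 4, 7, 1, 3, 6, 5, 2
Ranks of variable 2: 1, 2, 3, 4, 5, 6, 7
d = r₁ − r₂: 3, 5, -2, -1, 1, -1, -5
d²: 9, 25, 4, 1, 1, 1, 25; Σd² = 66
ρ = 1 − 6·66/(7·48) = 1 − 396/336 = -0.179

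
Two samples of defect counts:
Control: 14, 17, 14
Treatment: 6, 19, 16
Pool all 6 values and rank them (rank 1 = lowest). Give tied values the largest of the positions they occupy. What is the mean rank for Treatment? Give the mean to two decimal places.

Sorted (ascending): 6, 14, 14, 16, 17, 19
The 2 values of 14 occupy positions 2–3 → each gets rank 3.
Treatment values → pooled ranks: 6→1, 19→6, 16→4
Mean rank = (1 + 6 + 4) / 3 = 3.67

3.67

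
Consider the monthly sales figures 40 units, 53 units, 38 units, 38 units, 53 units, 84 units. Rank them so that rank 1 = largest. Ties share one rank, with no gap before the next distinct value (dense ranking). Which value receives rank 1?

84

Sorted (descending): 84, 53, 53, 40, 38, 38
The 2 values of 53 share dense rank 2.
The 2 values of 38 share dense rank 4.
Remaining distinct values take the next consecutive integers.
Rank 1 → value 84.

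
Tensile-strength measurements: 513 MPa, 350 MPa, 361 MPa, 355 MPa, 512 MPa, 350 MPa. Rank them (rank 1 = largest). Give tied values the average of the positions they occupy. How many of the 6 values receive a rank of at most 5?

Sorted (descending): 513, 512, 361, 355, 350, 350
The 2 values of 350 occupy positions 5–6 → average rank (5+6)/2 = 5.5.
Ranks ≤ 5: {1, 2, 3, 4} → 4 values.

4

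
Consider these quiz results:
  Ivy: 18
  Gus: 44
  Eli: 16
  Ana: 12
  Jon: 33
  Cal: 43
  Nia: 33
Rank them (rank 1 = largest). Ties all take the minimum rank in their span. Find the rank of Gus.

Sorted (descending): 44, 43, 33, 33, 18, 16, 12
The 2 values of 33 occupy positions 3–4 → each gets rank 3.
Gus has value 44 → rank 1.

1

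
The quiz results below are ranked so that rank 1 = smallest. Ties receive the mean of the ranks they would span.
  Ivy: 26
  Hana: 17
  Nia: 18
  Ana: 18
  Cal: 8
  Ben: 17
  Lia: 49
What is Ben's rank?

Sorted (ascending): 8, 17, 17, 18, 18, 26, 49
The 2 values of 17 occupy positions 2–3 → average rank (2+3)/2 = 2.5.
The 2 values of 18 occupy positions 4–5 → average rank (4+5)/2 = 4.5.
Ben has value 17 → rank 2.5.

2.5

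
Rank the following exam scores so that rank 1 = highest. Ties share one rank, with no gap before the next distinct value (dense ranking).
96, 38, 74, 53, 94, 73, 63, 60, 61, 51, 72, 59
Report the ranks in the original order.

1, 12, 3, 10, 2, 4, 6, 8, 7, 11, 5, 9

Sorted (descending): 96, 94, 74, 73, 72, 63, 61, 60, 59, 53, 51, 38
No ties — each value takes its position as its rank.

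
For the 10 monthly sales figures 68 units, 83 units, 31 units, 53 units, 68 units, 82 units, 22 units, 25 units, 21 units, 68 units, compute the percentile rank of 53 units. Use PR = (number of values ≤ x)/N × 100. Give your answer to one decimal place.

N = 10.
Strictly below 53: 4. Equal to 53: 1.
PR = 5/10 × 100 = 50.0

50.0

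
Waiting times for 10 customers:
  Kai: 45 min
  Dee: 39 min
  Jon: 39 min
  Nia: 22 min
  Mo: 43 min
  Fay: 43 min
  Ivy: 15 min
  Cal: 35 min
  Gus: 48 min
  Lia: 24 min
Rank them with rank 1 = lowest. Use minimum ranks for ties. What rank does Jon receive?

5

Sorted (ascending): 15, 22, 24, 35, 39, 39, 43, 43, 45, 48
The 2 values of 39 occupy positions 5–6 → each gets rank 5.
The 2 values of 43 occupy positions 7–8 → each gets rank 7.
Jon has value 39 min → rank 5.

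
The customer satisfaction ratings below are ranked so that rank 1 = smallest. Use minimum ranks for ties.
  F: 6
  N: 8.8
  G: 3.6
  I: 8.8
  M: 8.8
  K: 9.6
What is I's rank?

Sorted (ascending): 3.6, 6, 8.8, 8.8, 8.8, 9.6
The 3 values of 8.8 occupy positions 3–5 → each gets rank 3.
I has value 8.8 → rank 3.

3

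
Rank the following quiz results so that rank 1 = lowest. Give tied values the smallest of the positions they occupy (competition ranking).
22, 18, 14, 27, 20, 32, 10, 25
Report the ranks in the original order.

Sorted (ascending): 10, 14, 18, 20, 22, 25, 27, 32
No ties — each value takes its position as its rank.

5, 3, 2, 7, 4, 8, 1, 6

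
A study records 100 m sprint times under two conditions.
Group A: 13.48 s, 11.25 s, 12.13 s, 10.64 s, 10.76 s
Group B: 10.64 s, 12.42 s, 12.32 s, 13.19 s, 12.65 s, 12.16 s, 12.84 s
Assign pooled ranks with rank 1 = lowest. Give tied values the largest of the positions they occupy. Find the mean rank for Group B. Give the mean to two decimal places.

Sorted (ascending): 10.64, 10.64, 10.76, 11.25, 12.13, 12.16, 12.32, 12.42, 12.65, 12.84, 13.19, 13.48
The 2 values of 10.64 occupy positions 1–2 → each gets rank 2.
Group B values → pooled ranks: 10.64→2, 12.42→8, 12.32→7, 13.19→11, 12.65→9, 12.16→6, 12.84→10
Mean rank = (2 + 8 + 7 + 11 + 9 + 6 + 10) / 7 = 7.57

7.57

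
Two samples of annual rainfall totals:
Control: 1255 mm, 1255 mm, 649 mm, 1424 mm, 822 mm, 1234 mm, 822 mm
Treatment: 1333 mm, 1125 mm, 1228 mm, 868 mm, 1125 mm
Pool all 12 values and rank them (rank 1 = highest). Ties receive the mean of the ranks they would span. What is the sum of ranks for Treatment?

32

Sorted (descending): 1424, 1333, 1255, 1255, 1234, 1228, 1125, 1125, 868, 822, 822, 649
The 2 values of 1255 occupy positions 3–4 → average rank (3+4)/2 = 3.5.
The 2 values of 1125 occupy positions 7–8 → average rank (7+8)/2 = 7.5.
The 2 values of 822 occupy positions 10–11 → average rank (10+11)/2 = 10.5.
Treatment values → pooled ranks: 1333→2, 1125→7.5, 1228→6, 868→9, 1125→7.5
Rank sum = 2 + 7.5 + 6 + 9 + 7.5 = 32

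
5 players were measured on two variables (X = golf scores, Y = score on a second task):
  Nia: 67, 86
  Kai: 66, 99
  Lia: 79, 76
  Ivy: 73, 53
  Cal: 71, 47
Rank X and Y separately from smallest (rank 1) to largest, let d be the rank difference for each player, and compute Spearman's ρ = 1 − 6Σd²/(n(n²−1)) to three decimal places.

Ranks of variable 1: 2, 1, 5, 4, 3
Ranks of variable 2: 4, 5, 3, 2, 1
d = r₁ − r₂: -2, -4, 2, 2, 2
d²: 4, 16, 4, 4, 4; Σd² = 32
ρ = 1 − 6·32/(5·24) = 1 − 192/120 = -0.600

-0.600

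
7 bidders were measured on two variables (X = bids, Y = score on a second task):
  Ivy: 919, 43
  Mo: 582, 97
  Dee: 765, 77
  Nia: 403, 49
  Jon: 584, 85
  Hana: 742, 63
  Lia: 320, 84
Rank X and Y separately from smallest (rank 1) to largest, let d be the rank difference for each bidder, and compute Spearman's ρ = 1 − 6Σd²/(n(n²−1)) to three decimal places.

Ranks of variable 1: 7, 3, 6, 2, 4, 5, 1
Ranks of variable 2: 1, 7, 4, 2, 6, 3, 5
d = r₁ − r₂: 6, -4, 2, 0, -2, 2, -4
d²: 36, 16, 4, 0, 4, 4, 16; Σd² = 80
ρ = 1 − 6·80/(7·48) = 1 − 480/336 = -0.429

-0.429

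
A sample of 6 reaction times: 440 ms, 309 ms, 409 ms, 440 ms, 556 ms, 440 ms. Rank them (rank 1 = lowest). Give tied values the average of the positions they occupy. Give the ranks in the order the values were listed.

Sorted (ascending): 309, 409, 440, 440, 440, 556
The 3 values of 440 occupy positions 3–5 → average rank 4.

4, 1, 2, 4, 6, 4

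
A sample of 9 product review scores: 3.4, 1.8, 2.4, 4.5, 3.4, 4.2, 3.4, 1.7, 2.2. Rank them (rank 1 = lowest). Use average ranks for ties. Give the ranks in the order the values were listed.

Sorted (ascending): 1.7, 1.8, 2.2, 2.4, 3.4, 3.4, 3.4, 4.2, 4.5
The 3 values of 3.4 occupy positions 5–7 → average rank 6.

6, 2, 4, 9, 6, 8, 6, 1, 3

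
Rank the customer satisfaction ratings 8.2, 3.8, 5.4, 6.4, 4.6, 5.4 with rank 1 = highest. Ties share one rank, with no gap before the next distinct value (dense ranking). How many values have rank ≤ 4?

Sorted (descending): 8.2, 6.4, 5.4, 5.4, 4.6, 3.8
The 2 values of 5.4 share dense rank 3.
Remaining distinct values take the next consecutive integers.
Ranks ≤ 4: {1, 2, 3, 3, 4} → 5 values.

5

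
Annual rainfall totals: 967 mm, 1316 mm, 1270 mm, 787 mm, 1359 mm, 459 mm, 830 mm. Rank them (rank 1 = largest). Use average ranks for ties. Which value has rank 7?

459

Sorted (descending): 1359, 1316, 1270, 967, 830, 787, 459
No ties — each value takes its position as its rank.
Rank 7 → value 459.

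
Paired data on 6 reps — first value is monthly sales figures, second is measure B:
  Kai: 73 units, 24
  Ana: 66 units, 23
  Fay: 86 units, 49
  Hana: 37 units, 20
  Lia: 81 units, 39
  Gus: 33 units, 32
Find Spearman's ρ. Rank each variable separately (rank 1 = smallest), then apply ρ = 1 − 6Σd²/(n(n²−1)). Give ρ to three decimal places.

0.657

Ranks of variable 1: 4, 3, 6, 2, 5, 1
Ranks of variable 2: 3, 2, 6, 1, 5, 4
d = r₁ − r₂: 1, 1, 0, 1, 0, -3
d²: 1, 1, 0, 1, 0, 9; Σd² = 12
ρ = 1 − 6·12/(6·35) = 1 − 72/210 = 0.657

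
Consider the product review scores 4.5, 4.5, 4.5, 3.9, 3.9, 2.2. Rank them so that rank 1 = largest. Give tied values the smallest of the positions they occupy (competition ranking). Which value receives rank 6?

2.2

Sorted (descending): 4.5, 4.5, 4.5, 3.9, 3.9, 2.2
The 3 values of 4.5 occupy positions 1–3 → each gets rank 1.
The 2 values of 3.9 occupy positions 4–5 → each gets rank 4.
Rank 6 → value 2.2.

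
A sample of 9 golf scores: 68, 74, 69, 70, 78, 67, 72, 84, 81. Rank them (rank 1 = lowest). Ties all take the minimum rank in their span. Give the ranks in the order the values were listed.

Sorted (ascending): 67, 68, 69, 70, 72, 74, 78, 81, 84
No ties — each value takes its position as its rank.

2, 6, 3, 4, 7, 1, 5, 9, 8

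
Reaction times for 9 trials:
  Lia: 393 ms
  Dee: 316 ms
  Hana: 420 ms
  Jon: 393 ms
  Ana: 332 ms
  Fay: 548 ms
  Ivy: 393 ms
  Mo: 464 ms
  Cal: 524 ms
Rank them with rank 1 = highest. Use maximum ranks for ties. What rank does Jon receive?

7

Sorted (descending): 548, 524, 464, 420, 393, 393, 393, 332, 316
The 3 values of 393 occupy positions 5–7 → each gets rank 7.
Jon has value 393 ms → rank 7.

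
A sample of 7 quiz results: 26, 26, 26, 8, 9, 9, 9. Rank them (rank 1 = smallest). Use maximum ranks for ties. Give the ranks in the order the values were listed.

Sorted (ascending): 8, 9, 9, 9, 26, 26, 26
The 3 values of 9 occupy positions 2–4 → each gets rank 4.
The 3 values of 26 occupy positions 5–7 → each gets rank 7.

7, 7, 7, 1, 4, 4, 4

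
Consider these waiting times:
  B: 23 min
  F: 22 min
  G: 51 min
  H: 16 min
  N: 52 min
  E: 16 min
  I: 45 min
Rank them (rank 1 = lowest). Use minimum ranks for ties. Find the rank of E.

Sorted (ascending): 16, 16, 22, 23, 45, 51, 52
The 2 values of 16 occupy positions 1–2 → each gets rank 1.
E has value 16 min → rank 1.

1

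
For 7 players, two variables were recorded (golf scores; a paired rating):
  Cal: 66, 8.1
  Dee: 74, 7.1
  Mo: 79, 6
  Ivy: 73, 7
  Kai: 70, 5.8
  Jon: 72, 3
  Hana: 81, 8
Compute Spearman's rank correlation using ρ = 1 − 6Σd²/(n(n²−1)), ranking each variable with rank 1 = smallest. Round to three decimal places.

Ranks of variable 1: 1, 5, 6, 4, 2, 3, 7
Ranks of variable 2: 7, 5, 3, 4, 2, 1, 6
d = r₁ − r₂: -6, 0, 3, 0, 0, 2, 1
d²: 36, 0, 9, 0, 0, 4, 1; Σd² = 50
ρ = 1 − 6·50/(7·48) = 1 − 300/336 = 0.107

0.107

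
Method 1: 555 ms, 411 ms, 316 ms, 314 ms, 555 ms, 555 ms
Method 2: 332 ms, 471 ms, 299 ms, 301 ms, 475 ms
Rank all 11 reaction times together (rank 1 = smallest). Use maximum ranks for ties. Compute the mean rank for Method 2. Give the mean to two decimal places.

4.60

Sorted (ascending): 299, 301, 314, 316, 332, 411, 471, 475, 555, 555, 555
The 3 values of 555 occupy positions 9–11 → each gets rank 11.
Method 2 values → pooled ranks: 332→5, 471→7, 299→1, 301→2, 475→8
Mean rank = (5 + 7 + 1 + 2 + 8) / 5 = 4.60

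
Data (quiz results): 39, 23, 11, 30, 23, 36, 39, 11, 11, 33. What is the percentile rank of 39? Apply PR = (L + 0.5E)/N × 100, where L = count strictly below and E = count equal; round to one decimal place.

N = 10.
Strictly below 39: 8. Equal to 39: 2.
PR = (8 + 0.5·2)/10 × 100 = 90.0

90.0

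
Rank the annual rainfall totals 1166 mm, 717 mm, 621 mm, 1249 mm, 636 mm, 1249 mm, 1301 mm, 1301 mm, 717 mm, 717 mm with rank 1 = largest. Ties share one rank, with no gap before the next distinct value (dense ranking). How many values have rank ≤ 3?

5

Sorted (descending): 1301, 1301, 1249, 1249, 1166, 717, 717, 717, 636, 621
The 2 values of 1301 share dense rank 1.
The 2 values of 1249 share dense rank 2.
The 3 values of 717 share dense rank 4.
Remaining distinct values take the next consecutive integers.
Ranks ≤ 3: {1, 1, 2, 2, 3} → 5 values.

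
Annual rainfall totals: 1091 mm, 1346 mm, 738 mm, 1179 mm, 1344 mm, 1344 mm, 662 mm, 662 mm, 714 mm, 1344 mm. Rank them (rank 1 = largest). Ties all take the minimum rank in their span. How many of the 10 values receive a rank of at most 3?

Sorted (descending): 1346, 1344, 1344, 1344, 1179, 1091, 738, 714, 662, 662
The 3 values of 1344 occupy positions 2–4 → each gets rank 2.
The 2 values of 662 occupy positions 9–10 → each gets rank 9.
Ranks ≤ 3: {1, 2, 2, 2} → 4 values.

4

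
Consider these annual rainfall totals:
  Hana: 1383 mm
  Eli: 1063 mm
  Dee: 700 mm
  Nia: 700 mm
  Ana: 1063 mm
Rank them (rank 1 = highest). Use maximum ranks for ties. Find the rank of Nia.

Sorted (descending): 1383, 1063, 1063, 700, 700
The 2 values of 1063 occupy positions 2–3 → each gets rank 3.
The 2 values of 700 occupy positions 4–5 → each gets rank 5.
Nia has value 700 mm → rank 5.

5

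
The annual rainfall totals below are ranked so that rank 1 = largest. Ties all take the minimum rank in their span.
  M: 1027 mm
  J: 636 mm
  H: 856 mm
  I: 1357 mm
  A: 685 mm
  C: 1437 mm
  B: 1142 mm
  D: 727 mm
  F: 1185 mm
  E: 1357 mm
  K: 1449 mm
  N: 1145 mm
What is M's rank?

Sorted (descending): 1449, 1437, 1357, 1357, 1185, 1145, 1142, 1027, 856, 727, 685, 636
The 2 values of 1357 occupy positions 3–4 → each gets rank 3.
M has value 1027 mm → rank 8.

8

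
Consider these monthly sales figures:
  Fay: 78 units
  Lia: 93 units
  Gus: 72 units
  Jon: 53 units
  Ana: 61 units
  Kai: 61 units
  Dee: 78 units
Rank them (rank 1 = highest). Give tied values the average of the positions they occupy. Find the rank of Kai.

5.5

Sorted (descending): 93, 78, 78, 72, 61, 61, 53
The 2 values of 78 occupy positions 2–3 → average rank (2+3)/2 = 2.5.
The 2 values of 61 occupy positions 5–6 → average rank (5+6)/2 = 5.5.
Kai has value 61 units → rank 5.5.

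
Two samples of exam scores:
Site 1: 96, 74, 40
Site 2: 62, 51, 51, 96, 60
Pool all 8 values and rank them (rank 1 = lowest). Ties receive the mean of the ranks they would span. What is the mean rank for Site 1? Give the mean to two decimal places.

Sorted (ascending): 40, 51, 51, 60, 62, 74, 96, 96
The 2 values of 51 occupy positions 2–3 → average rank (2+3)/2 = 2.5.
The 2 values of 96 occupy positions 7–8 → average rank (7+8)/2 = 7.5.
Site 1 values → pooled ranks: 96→7.5, 74→6, 40→1
Mean rank = (7.5 + 6 + 1) / 3 = 4.83

4.83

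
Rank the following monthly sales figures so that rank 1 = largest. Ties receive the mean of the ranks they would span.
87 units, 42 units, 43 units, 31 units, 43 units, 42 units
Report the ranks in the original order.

1, 4.5, 2.5, 6, 2.5, 4.5

Sorted (descending): 87, 43, 43, 42, 42, 31
The 2 values of 43 occupy positions 2–3 → average rank (2+3)/2 = 2.5.
The 2 values of 42 occupy positions 4–5 → average rank (4+5)/2 = 4.5.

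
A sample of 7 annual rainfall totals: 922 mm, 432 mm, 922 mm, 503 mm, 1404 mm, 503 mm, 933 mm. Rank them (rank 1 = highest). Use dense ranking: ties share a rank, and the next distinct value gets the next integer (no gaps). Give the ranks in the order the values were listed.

3, 5, 3, 4, 1, 4, 2

Sorted (descending): 1404, 933, 922, 922, 503, 503, 432
The 2 values of 922 share dense rank 3.
The 2 values of 503 share dense rank 4.
Remaining distinct values take the next consecutive integers.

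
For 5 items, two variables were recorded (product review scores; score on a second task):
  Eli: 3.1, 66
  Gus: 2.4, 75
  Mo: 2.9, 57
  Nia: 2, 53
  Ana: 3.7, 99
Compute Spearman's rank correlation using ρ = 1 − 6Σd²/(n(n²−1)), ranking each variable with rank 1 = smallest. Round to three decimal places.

0.700

Ranks of variable 1: 4, 2, 3, 1, 5
Ranks of variable 2: 3, 4, 2, 1, 5
d = r₁ − r₂: 1, -2, 1, 0, 0
d²: 1, 4, 1, 0, 0; Σd² = 6
ρ = 1 − 6·6/(5·24) = 1 − 36/120 = 0.700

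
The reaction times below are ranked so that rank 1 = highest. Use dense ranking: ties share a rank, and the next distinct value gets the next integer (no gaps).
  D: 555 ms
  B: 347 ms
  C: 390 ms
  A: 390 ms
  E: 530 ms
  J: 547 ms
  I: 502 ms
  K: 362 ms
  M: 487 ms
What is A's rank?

6

Sorted (descending): 555, 547, 530, 502, 487, 390, 390, 362, 347
The 2 values of 390 share dense rank 6.
Remaining distinct values take the next consecutive integers.
A has value 390 ms → rank 6.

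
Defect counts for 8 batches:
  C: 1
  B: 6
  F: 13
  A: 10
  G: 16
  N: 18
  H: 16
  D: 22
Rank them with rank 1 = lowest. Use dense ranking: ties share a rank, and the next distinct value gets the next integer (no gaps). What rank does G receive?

5

Sorted (ascending): 1, 6, 10, 13, 16, 16, 18, 22
The 2 values of 16 share dense rank 5.
Remaining distinct values take the next consecutive integers.
G has value 16 → rank 5.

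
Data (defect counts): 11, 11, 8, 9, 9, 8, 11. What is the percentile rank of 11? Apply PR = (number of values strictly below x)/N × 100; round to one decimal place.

N = 7.
Strictly below 11: 4. Equal to 11: 3.
PR = 4/7 × 100 = 57.1

57.1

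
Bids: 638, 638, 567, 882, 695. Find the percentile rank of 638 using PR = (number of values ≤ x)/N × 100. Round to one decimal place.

N = 5.
Strictly below 638: 1. Equal to 638: 2.
PR = 3/5 × 100 = 60.0

60.0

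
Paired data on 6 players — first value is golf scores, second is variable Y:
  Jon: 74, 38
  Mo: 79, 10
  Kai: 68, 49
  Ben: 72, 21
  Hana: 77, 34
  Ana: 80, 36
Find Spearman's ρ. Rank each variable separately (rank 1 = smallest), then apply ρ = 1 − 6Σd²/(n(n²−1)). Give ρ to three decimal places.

-0.429

Ranks of variable 1: 3, 5, 1, 2, 4, 6
Ranks of variable 2: 5, 1, 6, 2, 3, 4
d = r₁ − r₂: -2, 4, -5, 0, 1, 2
d²: 4, 16, 25, 0, 1, 4; Σd² = 50
ρ = 1 − 6·50/(6·35) = 1 − 300/210 = -0.429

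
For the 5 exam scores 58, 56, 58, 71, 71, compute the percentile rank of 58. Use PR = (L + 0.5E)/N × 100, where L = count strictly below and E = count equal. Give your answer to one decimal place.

N = 5.
Strictly below 58: 1. Equal to 58: 2.
PR = (1 + 0.5·2)/5 × 100 = 40.0

40.0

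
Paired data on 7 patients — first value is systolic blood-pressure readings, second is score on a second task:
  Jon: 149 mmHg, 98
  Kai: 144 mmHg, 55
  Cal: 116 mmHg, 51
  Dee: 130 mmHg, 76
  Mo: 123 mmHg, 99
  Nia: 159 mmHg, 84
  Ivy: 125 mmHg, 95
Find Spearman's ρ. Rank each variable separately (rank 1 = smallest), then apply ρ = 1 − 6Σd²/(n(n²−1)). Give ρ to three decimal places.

0.143

Ranks of variable 1: 6, 5, 1, 4, 2, 7, 3
Ranks of variable 2: 6, 2, 1, 3, 7, 4, 5
d = r₁ − r₂: 0, 3, 0, 1, -5, 3, -2
d²: 0, 9, 0, 1, 25, 9, 4; Σd² = 48
ρ = 1 − 6·48/(7·48) = 1 − 288/336 = 0.143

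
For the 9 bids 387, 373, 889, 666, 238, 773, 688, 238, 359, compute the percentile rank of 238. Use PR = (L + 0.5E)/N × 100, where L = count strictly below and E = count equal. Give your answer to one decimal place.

11.1

N = 9.
Strictly below 238: 0. Equal to 238: 2.
PR = (0 + 0.5·2)/9 × 100 = 11.1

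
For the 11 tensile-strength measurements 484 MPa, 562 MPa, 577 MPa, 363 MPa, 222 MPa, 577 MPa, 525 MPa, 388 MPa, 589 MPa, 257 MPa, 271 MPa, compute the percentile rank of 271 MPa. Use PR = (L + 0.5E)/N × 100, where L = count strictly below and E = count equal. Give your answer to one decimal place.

22.7

N = 11.
Strictly below 271: 2. Equal to 271: 1.
PR = (2 + 0.5·1)/11 × 100 = 22.7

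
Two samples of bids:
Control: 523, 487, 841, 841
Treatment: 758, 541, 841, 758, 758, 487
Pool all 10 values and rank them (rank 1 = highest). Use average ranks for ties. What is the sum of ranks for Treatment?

Sorted (descending): 841, 841, 841, 758, 758, 758, 541, 523, 487, 487
The 3 values of 841 occupy positions 1–3 → average rank 2.
The 3 values of 758 occupy positions 4–6 → average rank 5.
The 2 values of 487 occupy positions 9–10 → average rank (9+10)/2 = 9.5.
Treatment values → pooled ranks: 758→5, 541→7, 841→2, 758→5, 758→5, 487→9.5
Rank sum = 5 + 7 + 2 + 5 + 5 + 9.5 = 33.5

33.5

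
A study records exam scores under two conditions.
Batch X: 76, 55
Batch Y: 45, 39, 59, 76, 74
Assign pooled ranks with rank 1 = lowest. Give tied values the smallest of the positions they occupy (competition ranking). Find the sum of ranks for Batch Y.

18

Sorted (ascending): 39, 45, 55, 59, 74, 76, 76
The 2 values of 76 occupy positions 6–7 → each gets rank 6.
Batch Y values → pooled ranks: 45→2, 39→1, 59→4, 76→6, 74→5
Rank sum = 2 + 1 + 4 + 6 + 5 = 18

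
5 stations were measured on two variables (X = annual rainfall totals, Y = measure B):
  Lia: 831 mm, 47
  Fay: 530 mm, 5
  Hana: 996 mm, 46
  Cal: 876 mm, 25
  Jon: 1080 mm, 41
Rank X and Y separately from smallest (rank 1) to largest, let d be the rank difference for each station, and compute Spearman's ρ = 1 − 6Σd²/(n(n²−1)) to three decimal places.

Ranks of variable 1: 2, 1, 4, 3, 5
Ranks of variable 2: 5, 1, 4, 2, 3
d = r₁ − r₂: -3, 0, 0, 1, 2
d²: 9, 0, 0, 1, 4; Σd² = 14
ρ = 1 − 6·14/(5·24) = 1 − 84/120 = 0.300

0.300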